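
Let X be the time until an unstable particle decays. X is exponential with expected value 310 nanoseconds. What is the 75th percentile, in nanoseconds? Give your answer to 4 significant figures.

429.8

The rate is λ = 1/310 = 0.00322581 per nanosecond.
Set 1 − e^(−λt) = 0.75, so t = −ln(0.25)/λ = 1.3863/0.00322581 ≈ 429.751 nanoseconds.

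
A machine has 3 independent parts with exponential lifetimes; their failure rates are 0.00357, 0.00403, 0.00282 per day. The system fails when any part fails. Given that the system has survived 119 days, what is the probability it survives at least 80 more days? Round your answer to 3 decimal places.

0.434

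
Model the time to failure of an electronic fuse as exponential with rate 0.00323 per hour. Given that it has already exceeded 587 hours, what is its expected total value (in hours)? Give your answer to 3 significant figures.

897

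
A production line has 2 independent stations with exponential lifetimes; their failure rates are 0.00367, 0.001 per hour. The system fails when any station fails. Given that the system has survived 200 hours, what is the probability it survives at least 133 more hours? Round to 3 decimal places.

Time to first failure ~ Exp(Σλ) with Σλ = 0.00467.
By memorylessness, P(T > 200+133 | T > 200) = P(T > 133) = e^(−0.00467·133) ≈ 0.537.

0.537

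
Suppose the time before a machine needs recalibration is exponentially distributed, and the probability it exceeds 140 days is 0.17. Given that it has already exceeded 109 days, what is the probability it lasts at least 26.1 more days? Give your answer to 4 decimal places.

From e^(−λ·140) = 0.17, λ = −ln(0.17)/140 = 0.0126568.
Memoryless: P(X > 109+26.1 | X > 109) = P(X > 26.1) = e^(−0.0126568·26.1) ≈ 0.7187.

0.7187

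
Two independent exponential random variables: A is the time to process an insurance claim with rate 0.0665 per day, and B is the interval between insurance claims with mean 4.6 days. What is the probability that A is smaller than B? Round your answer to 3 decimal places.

0.234

λ_1 = 0.0665, λ_2 = 1/4.6 = 0.217391.
For independent exponentials, P(A < B) = λ_1/(λ_1+λ_2) = 0.0665/0.283891 ≈ 0.234.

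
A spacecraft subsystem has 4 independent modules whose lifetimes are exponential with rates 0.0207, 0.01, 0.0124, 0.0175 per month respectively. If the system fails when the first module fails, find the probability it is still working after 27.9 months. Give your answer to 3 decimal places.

The time to first failure is exponential with rate Σλ = 0.0207 + 0.01 + 0.0124 + 0.0175 = 0.0606.
P(min > 27.9) = e^(−0.0606·27.9) = e^(−1.6907) ≈ 0.184.

0.184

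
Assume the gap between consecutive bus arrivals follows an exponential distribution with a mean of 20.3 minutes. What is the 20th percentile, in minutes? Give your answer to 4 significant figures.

4.530

The rate is λ = 1/20.3 = 0.0492611 per minute.
Set 1 − e^(−λt) = 0.2, so t = −ln(0.8)/λ = 0.22314/0.0492611 ≈ 4.52981 minutes.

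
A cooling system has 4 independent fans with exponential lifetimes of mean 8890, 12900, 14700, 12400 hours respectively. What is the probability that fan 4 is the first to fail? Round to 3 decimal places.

Rates: λ_i = 1/mean_i → 0.000112486, 0.0000775194, 0.0000680272, 0.0000806452; Σλ = 0.000338678.
P(fan 4 first) = λ_4/Σλ = 0.0000806452/0.000338678 ≈ 0.238.

0.238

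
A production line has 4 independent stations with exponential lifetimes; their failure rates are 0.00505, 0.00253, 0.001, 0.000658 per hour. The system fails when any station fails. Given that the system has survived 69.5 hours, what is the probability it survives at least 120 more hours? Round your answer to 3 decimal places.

Time to first failure ~ Exp(Σλ) with Σλ = 0.009238.
By memorylessness, P(T > 69.5+120 | T > 69.5) = P(T > 120) = e^(−0.009238·120) ≈ 0.330.

0.330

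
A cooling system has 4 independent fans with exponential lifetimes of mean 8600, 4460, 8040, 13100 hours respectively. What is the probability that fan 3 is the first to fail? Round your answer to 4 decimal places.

Rates: λ_i = 1/mean_i → 0.000116279, 0.000224215, 0.000124378, 0.0000763359; Σλ = 0.000541208.
P(fan 3 first) = λ_3/Σλ = 0.000124378/0.000541208 ≈ 0.2298.

0.2298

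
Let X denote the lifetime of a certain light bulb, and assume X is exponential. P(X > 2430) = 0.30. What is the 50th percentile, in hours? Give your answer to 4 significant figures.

e^(−λ·2430) = 0.30 ⇒ λ = −ln(0.30)/2430 = 0.000495462.
50th percentile: 1 − e^(−λt) = 0.5, t = −ln(0.5)/λ = 1398.99 hours.

1399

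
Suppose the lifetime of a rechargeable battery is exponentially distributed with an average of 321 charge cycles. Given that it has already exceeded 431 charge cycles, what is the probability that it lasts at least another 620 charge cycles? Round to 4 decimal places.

The rate is λ = 1/321 = 0.00311526 per charge cycle.
P(X > s+t | X > s) = e^(−λ(s+t))/e^(−λs) = e^(−λt), independent of s = 431.
P(X > 620) = e^(−1.9315) ≈ 0.1449.

0.1449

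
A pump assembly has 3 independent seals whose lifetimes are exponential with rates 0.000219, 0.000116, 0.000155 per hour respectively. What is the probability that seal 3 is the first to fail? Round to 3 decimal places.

The time to first failure is exponential with rate Σλ = 0.000219 + 0.000116 + 0.000155 = 0.00049.
P(seal 3 first) = λ_3/Σλ = 0.000155/0.00049 ≈ 0.316.

0.316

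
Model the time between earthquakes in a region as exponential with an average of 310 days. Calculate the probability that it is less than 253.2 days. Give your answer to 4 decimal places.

The rate is λ = 1/310 = 0.00322581 per day.
P(X ≤ 253.2) = 1 − e^(−λ·253.2) = 1 − e^(−0.81677) ≈ 0.5581.

0.5581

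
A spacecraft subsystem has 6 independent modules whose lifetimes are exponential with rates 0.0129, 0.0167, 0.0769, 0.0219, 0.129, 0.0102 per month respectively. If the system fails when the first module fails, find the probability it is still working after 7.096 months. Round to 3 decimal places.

0.150

The time to first failure is exponential with rate Σλ = 0.0129 + 0.0167 + 0.0769 + 0.0219 + 0.129 + 0.0102 = 0.2676.
P(min > 7.096) = e^(−0.2676·7.096) = e^(−1.8989) ≈ 0.150.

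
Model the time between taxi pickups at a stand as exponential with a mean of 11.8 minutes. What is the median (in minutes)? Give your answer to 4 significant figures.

The rate is λ = 1/11.8 = 0.0847458 per minute.
Set 1 − e^(−λt) = 0.5, so t = −ln(0.5)/λ = 0.69315/0.0847458 ≈ 8.17914 minutes.

8.179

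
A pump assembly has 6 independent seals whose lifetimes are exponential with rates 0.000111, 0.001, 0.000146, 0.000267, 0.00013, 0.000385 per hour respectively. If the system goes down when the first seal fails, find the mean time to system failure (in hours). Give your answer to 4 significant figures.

490.4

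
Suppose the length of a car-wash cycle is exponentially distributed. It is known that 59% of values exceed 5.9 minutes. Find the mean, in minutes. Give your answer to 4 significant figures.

e^(−λ·5.9) = 0.59 ⇒ λ = −ln(0.59)/5.9 = 0.0894293.
Mean = 1/λ = 11.182 minutes.

11.18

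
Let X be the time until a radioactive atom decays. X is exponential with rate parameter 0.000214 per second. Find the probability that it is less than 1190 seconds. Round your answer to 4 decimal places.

0.2248

P(X ≤ 1190) = 1 − e^(−λ·1190) = 1 − e^(−0.25466) ≈ 0.2248.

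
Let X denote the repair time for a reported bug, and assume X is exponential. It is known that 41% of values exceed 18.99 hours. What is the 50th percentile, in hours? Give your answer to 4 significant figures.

e^(−λ·18.99) = 0.41 ⇒ λ = −ln(0.41)/18.99 = 0.0469509.
50th percentile: 1 − e^(−λt) = 0.5, t = −ln(0.5)/λ = 14.7632 hours.

14.76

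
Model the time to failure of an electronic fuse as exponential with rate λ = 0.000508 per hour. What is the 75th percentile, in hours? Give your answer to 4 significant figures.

2729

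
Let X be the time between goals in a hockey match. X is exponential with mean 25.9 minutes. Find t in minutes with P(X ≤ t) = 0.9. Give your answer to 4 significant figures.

The rate is λ = 1/25.9 = 0.03861 per minute.
Set 1 − e^(−λt) = 0.9, so t = −ln(0.1)/λ = 2.3026/0.03861 ≈ 59.637 minutes.

59.64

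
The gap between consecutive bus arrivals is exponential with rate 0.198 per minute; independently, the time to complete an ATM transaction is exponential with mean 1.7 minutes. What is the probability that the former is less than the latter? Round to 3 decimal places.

0.252

λ_1 = 0.198, λ_2 = 1/1.7 = 0.588235.
For independent exponentials, P(the former < the latter) = λ_1/(λ_1+λ_2) = 0.198/0.786235 ≈ 0.252.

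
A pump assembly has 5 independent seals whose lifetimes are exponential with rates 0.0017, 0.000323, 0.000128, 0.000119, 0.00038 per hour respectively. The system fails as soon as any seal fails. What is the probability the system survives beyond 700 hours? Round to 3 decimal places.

0.156

The time to first failure is exponential with rate Σλ = 0.0017 + 0.000323 + 0.000128 + 0.000119 + 0.00038 = 0.00265.
P(min > 700) = e^(−0.00265·700) = e^(−1.855) ≈ 0.156.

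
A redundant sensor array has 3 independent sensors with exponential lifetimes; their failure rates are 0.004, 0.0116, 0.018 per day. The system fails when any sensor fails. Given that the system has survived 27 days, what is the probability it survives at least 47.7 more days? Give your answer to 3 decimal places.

0.201

Time to first failure ~ Exp(Σλ) with Σλ = 0.0336.
By memorylessness, P(T > 27+47.7 | T > 27) = P(T > 47.7) = e^(−0.0336·47.7) ≈ 0.201.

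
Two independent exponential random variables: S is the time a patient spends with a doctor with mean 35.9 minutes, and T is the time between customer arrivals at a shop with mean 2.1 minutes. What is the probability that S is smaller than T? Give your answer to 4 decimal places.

0.0553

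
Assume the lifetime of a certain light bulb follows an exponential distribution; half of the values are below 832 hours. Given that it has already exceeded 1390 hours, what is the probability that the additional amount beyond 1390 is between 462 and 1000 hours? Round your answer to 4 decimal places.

0.2458

For an exponential, median = ln(2)/λ, so λ = ln 2 / 832 = 0.00083311 per hour.
Memoryless: the residual past 1390 is again Exp(λ).
P(462 < residual < 1000) = e^(−λ·462) − e^(−λ·1000) = 0.68052 − 0.43470 ≈ 0.2458.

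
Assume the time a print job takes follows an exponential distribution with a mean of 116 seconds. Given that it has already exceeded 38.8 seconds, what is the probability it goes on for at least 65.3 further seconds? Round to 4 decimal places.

The rate is λ = 1/116 = 0.00862069 per second.
P(X > s+t | X > s) = e^(−λ(s+t))/e^(−λs) = e^(−λt), independent of s = 38.8.
P(X > 65.3) = e^(−0.56293) ≈ 0.5695.

0.5695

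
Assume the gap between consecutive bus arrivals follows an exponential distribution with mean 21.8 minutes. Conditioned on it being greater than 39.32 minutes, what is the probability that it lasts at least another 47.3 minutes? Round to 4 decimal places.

The rate is λ = 1/21.8 = 0.0458716 per minute.
The exponential is memoryless, so the remaining time is again Exp(λ): the condition X > 39.32 is irrelevant.
P(X > 47.3) = e^(−2.1697) ≈ 0.1142.

0.1142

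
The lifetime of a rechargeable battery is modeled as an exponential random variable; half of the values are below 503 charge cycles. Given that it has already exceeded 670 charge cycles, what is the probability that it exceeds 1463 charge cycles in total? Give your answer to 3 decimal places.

0.335

For an exponential, median = ln(2)/λ, so λ = ln 2 / 503 = 0.00137803 per charge cycle.
P(X > s+t | X > s) = e^(−λ(s+t))/e^(−λs) = e^(−λt), independent of s = 670.
P(X > 793) = e^(−1.0928) ≈ 0.335.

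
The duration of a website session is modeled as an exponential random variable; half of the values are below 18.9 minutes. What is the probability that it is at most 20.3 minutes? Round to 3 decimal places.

For an exponential, median = ln(2)/λ, so λ = ln 2 / 18.9 = 0.0366745 per minute.
P(X ≤ 20.3) = 1 − e^(−λ·20.3) = 1 − e^(−0.74449) ≈ 0.525.

0.525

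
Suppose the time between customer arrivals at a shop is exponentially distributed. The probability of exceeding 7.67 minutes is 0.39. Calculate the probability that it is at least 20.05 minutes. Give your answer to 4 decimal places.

e^(−λ·7.67) = 0.39 ⇒ λ = −ln(0.39)/7.67 = 0.122765.
P(X > 20.05) = e^(−0.122765·20.05) = e^(−2.4614) ≈ 0.0853.

0.0853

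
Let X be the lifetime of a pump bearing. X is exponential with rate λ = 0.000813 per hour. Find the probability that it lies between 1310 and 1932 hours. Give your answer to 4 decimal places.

P(1310 < X < 1932) = e^(−λ·1310) − e^(−λ·1932) = 0.34472 − 0.20790 ≈ 0.1368.

0.1368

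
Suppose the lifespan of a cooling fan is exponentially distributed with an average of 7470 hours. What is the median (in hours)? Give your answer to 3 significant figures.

The rate is λ = 1/7470 = 0.000133869 per hour.
Set 1 − e^(−λt) = 0.5, so t = −ln(0.5)/λ = 0.69315/0.000133869 ≈ 5177.81 hours.

5180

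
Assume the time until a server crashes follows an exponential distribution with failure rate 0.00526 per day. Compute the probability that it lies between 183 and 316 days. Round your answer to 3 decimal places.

0.192

P(183 < X < 316) = e^(−λ·183) − e^(−λ·316) = 0.38191 − 0.18973 ≈ 0.192.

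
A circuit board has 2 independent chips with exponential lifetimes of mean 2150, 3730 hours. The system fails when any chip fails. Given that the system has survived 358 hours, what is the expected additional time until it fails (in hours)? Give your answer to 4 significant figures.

First-failure rate Σλ = 1/2150 + 1/3730 = 0.000733213.
By memorylessness the expected residual is 1/Σλ = 1363.86 hours, regardless of the 358 already elapsed.

1364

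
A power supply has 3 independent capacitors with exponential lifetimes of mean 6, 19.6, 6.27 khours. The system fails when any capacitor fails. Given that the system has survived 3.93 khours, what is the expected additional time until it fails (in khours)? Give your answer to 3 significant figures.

First-failure rate Σλ = 1/6 + 1/19.6 + 1/6.27 = 0.377177.
By memorylessness the expected residual is 1/Σλ = 2.65128 khours, regardless of the 3.93 already elapsed.

2.65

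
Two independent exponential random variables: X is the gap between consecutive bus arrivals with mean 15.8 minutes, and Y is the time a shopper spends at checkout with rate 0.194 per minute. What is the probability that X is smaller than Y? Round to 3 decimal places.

0.246

λ_1 = 1/15.8 = 0.0632911, λ_2 = 0.194.
For independent exponentials, P(X < Y) = λ_1/(λ_1+λ_2) = 0.0632911/0.257291 ≈ 0.246.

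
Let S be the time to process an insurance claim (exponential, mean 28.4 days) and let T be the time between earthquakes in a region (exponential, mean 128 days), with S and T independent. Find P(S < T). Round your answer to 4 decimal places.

λ_1 = 1/28.4 = 0.0352113, λ_2 = 1/128 = 0.0078125.
For independent exponentials, P(S < T) = λ_1/(λ_1+λ_2) = 0.0352113/0.0430238 ≈ 0.8184.

0.8184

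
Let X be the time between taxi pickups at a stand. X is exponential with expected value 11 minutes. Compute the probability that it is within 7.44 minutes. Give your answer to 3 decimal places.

0.492

The rate is λ = 1/11 = 0.0909091 per minute.
P(X ≤ 7.44) = 1 − e^(−λ·7.44) = 1 − e^(−0.67636) ≈ 0.492.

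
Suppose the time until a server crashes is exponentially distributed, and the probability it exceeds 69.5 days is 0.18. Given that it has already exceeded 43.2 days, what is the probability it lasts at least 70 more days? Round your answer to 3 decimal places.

From e^(−λ·69.5) = 0.18, λ = −ln(0.18)/69.5 = 0.0246734.
Memoryless: P(X > 43.2+70 | X > 43.2) = P(X > 70) = e^(−0.0246734·70) ≈ 0.178.

0.178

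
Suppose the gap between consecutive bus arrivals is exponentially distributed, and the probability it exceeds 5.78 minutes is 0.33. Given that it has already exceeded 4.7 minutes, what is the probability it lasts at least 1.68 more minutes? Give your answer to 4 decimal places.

0.7245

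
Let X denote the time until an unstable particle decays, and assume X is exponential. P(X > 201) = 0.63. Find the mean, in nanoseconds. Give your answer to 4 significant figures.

435.0

e^(−λ·201) = 0.63 ⇒ λ = −ln(0.63)/201 = 0.00229868.
Mean = 1/λ = 435.032 nanoseconds.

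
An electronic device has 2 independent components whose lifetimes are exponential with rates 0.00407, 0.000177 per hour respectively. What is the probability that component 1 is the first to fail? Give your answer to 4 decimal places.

0.9583

The time to first failure is exponential with rate Σλ = 0.00407 + 0.000177 = 0.004247.
P(component 1 first) = λ_1/Σλ = 0.00407/0.004247 ≈ 0.9583.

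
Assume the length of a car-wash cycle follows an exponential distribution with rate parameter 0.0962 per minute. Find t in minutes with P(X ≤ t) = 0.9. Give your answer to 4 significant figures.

23.94

Set 1 − e^(−λt) = 0.9, so t = −ln(0.1)/λ = 2.3026/0.0962 ≈ 23.9354 minutes.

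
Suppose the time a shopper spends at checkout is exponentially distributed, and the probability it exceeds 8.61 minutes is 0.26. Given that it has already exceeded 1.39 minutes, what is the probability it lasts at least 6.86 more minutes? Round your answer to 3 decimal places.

From e^(−λ·8.61) = 0.26, λ = −ln(0.26)/8.61 = 0.156455.
Memoryless: P(X > 1.39+6.86 | X > 1.39) = P(X > 6.86) = e^(−0.156455·6.86) ≈ 0.342.

0.342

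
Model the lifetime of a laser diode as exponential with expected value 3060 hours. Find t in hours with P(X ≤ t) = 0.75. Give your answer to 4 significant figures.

The rate is λ = 1/3060 = 0.000326797 per hour.
Set 1 − e^(−λt) = 0.75, so t = −ln(0.25)/λ = 1.3863/0.000326797 ≈ 4242.06 hours.

4242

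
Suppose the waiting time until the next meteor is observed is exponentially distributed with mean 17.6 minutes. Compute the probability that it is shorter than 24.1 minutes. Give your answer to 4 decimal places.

The rate is λ = 1/17.6 = 0.0568182 per minute.
P(X ≤ 24.1) = 1 − e^(−λ·24.1) = 1 − e^(−1.3693) ≈ 0.7457.

0.7457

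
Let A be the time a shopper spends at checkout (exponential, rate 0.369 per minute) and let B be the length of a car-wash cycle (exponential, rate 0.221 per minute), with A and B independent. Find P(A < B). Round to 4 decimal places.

0.6254

λ_1 = 0.369, λ_2 = 0.221.
For independent exponentials, P(A < B) = λ_1/(λ_1+λ_2) = 0.369/0.59 ≈ 0.6254.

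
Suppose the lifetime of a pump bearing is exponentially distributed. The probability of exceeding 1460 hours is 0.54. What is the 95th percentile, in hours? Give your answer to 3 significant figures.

7100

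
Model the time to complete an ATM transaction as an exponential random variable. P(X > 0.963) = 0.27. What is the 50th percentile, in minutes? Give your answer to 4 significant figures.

0.5098

e^(−λ·0.963) = 0.27 ⇒ λ = −ln(0.27)/0.963 = 1.35964.
50th percentile: 1 − e^(−λt) = 0.5, t = −ln(0.5)/λ = 0.509802 minutes.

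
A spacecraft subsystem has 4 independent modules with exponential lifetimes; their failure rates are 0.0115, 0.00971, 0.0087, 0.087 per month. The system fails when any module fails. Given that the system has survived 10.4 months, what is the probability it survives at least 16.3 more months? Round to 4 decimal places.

0.1487

Time to first failure ~ Exp(Σλ) with Σλ = 0.11691.
By memorylessness, P(T > 10.4+16.3 | T > 10.4) = P(T > 16.3) = e^(−0.11691·16.3) ≈ 0.1487.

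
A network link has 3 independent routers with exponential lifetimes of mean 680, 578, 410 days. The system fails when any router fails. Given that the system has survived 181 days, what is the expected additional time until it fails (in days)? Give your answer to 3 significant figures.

177

First-failure rate Σλ = 1/680 + 1/578 + 1/410 = 0.00563972.
By memorylessness the expected residual is 1/Σλ = 177.314 days, regardless of the 181 already elapsed.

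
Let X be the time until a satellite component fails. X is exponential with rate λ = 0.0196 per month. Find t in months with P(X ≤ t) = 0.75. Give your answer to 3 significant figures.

Set 1 − e^(−λt) = 0.75, so t = −ln(0.25)/λ = 1.3863/0.0196 ≈ 70.7293 months.

70.7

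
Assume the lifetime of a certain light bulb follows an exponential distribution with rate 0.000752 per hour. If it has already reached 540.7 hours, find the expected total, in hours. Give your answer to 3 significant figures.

By memorylessness, E[X | X > 540.7] = 540.7 + 1/λ = 540.7 + 1329.79 = 1870.49 hours.

1870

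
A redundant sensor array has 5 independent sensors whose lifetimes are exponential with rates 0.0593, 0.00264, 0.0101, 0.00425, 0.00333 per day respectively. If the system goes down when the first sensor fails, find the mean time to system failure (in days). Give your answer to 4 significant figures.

The time to first failure is exponential with rate Σλ = 0.0593 + 0.00264 + 0.0101 + 0.00425 + 0.00333 = 0.07962.
E[min] = 1/Σλ = 1/0.07962 = 12.5597 days.

12.56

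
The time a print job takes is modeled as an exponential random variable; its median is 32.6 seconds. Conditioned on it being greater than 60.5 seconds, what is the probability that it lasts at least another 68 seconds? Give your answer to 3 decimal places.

0.236

For an exponential, median = ln(2)/λ, so λ = ln 2 / 32.6 = 0.0212622 per second.
By the memoryless property, P(X > 60.5+68 | X > 60.5) = P(X > 68).
P(X > 68) = e^(−1.4458) ≈ 0.236.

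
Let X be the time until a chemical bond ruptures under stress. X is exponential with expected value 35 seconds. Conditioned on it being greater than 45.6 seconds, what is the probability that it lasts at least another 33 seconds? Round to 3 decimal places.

The rate is λ = 1/35 = 0.0285714 per second.
By the memoryless property, P(X > 45.6+33 | X > 45.6) = P(X > 33).
P(X > 33) = e^(−0.94286) ≈ 0.390.

0.390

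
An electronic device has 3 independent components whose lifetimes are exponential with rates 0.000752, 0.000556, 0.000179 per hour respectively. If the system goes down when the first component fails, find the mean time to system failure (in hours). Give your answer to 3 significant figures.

The time to first failure is exponential with rate Σλ = 0.000752 + 0.000556 + 0.000179 = 0.001487.
E[min] = 1/Σλ = 1/0.001487 = 672.495 hours.

672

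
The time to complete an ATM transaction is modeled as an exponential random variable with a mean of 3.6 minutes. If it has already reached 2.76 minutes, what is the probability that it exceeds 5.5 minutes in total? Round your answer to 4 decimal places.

The rate is λ = 1/3.6 = 0.277778 per minute.
By the memoryless property, P(X > 2.76+2.74 | X > 2.76) = P(X > 2.74).
P(X > 2.74) = e^(−0.76111) ≈ 0.4671.

0.4671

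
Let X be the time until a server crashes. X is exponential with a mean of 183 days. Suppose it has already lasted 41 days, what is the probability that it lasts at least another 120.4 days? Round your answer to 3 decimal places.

The rate is λ = 1/183 = 0.00546448 per day.
The exponential is memoryless, so the remaining time is again Exp(λ): the condition X > 41 is irrelevant.
P(X > 120.4) = e^(−0.65792) ≈ 0.518.

0.518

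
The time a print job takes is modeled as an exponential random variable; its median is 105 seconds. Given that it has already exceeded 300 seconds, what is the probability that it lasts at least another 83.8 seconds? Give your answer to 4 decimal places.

For an exponential, median = ln(2)/λ, so λ = ln 2 / 105 = 0.0066014 per second.
P(X > s+t | X > s) = e^(−λ(s+t))/e^(−λs) = e^(−λt), independent of s = 300.
P(X > 83.8) = e^(−0.5532) ≈ 0.5751.

0.5751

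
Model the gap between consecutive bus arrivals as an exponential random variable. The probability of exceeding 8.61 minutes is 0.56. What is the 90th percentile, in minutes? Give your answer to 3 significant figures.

e^(−λ·8.61) = 0.56 ⇒ λ = −ln(0.56)/8.61 = 0.0673425.
90th percentile: 1 − e^(−λt) = 0.9, t = −ln(0.1)/λ = 34.1922 minutes.

34.2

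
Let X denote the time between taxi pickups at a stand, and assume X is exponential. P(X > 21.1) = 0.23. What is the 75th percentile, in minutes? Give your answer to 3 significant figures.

19.9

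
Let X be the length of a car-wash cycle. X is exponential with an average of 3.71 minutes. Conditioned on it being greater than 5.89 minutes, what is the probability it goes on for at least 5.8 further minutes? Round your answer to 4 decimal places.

The rate is λ = 1/3.71 = 0.269542 per minute.
The exponential is memoryless, so the remaining time is again Exp(λ): the condition X > 5.89 is irrelevant.
P(X > 5.8) = e^(−1.5633) ≈ 0.2094.

0.2094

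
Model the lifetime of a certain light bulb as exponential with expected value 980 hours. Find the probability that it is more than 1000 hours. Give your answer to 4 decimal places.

0.3604

The rate is λ = 1/980 = 0.00102041 per hour.
P(X > 1000) = e^(−λ·1000) = e^(−1.0204) ≈ 0.3604.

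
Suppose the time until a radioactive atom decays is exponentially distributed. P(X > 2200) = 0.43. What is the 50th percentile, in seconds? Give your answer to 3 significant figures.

e^(−λ·2200) = 0.43 ⇒ λ = −ln(0.43)/2200 = 0.000383623.
50th percentile: 1 − e^(−λt) = 0.5, t = −ln(0.5)/λ = 1806.85 seconds.

1810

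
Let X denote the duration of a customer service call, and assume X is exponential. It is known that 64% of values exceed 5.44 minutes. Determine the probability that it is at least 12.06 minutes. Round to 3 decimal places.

e^(−λ·5.44) = 0.64 ⇒ λ = −ln(0.64)/5.44 = 0.0820381.
P(X > 12.06) = e^(−0.0820381·12.06) = e^(−0.98938) ≈ 0.372.

0.372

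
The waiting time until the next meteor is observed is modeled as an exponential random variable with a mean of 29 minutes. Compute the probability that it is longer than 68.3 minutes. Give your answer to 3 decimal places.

The rate is λ = 1/29 = 0.0344828 per minute.
P(X > 68.3) = e^(−λ·68.3) = e^(−2.3552) ≈ 0.095.

0.095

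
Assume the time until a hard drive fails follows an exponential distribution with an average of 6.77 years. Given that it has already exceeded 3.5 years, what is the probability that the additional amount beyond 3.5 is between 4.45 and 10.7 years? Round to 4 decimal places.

0.3124

The rate is λ = 1/6.77 = 0.14771 per year.
Memoryless: the residual past 3.5 is again Exp(λ).
P(4.45 < residual < 10.7) = e^(−λ·4.45) − e^(−λ·10.7) = 0.51824 − 0.20587 ≈ 0.3124.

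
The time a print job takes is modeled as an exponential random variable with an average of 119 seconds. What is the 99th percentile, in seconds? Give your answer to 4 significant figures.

548.0

The rate is λ = 1/119 = 0.00840336 per second.
Set 1 − e^(−λt) = 0.99, so t = −ln(0.01)/λ = 4.6052/0.00840336 ≈ 548.015 seconds.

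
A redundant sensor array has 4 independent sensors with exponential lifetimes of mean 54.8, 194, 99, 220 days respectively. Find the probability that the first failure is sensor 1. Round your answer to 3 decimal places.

0.480

Rates: λ_i = 1/mean_i → 0.0182482, 0.00515464, 0.010101, 0.00454545; Σλ = 0.0380493.
P(sensor 1 first) = λ_1/Σλ = 0.0182482/0.0380493 ≈ 0.480.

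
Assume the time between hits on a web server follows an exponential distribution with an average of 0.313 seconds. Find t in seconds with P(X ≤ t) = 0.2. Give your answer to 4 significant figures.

The rate is λ = 1/0.313 = 3.19489 per second.
Set 1 − e^(−λt) = 0.2, so t = −ln(0.8)/λ = 0.22314/3.19489 ≈ 0.0698439 seconds.

0.06984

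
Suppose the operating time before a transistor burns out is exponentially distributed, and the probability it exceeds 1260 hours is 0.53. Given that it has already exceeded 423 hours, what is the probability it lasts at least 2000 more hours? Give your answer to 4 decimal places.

From e^(−λ·1260) = 0.53, λ = −ln(0.53)/1260 = 0.000503872.
Memoryless: P(X > 423+2000 | X > 423) = P(X > 2000) = e^(−0.000503872·2000) ≈ 0.3650.

0.3650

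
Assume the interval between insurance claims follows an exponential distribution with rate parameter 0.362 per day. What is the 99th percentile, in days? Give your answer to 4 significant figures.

Set 1 − e^(−λt) = 0.99, so t = −ln(0.01)/λ = 4.6052/0.362 ≈ 12.7215 days.

12.72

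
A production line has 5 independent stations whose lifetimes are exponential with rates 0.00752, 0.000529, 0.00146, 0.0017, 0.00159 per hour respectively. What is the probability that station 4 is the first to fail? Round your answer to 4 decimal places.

The time to first failure is exponential with rate Σλ = 0.00752 + 0.000529 + 0.00146 + 0.0017 + 0.00159 = 0.012799.
P(station 4 first) = λ_4/Σλ = 0.0017/0.012799 ≈ 0.1328.

0.1328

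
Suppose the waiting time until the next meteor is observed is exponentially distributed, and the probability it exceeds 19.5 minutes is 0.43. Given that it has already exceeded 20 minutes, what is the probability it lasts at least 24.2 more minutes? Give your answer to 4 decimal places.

0.3509

From e^(−λ·19.5) = 0.43, λ = −ln(0.43)/19.5 = 0.0432805.
Memoryless: P(X > 20+24.2 | X > 20) = P(X > 24.2) = e^(−0.0432805·24.2) ≈ 0.3509.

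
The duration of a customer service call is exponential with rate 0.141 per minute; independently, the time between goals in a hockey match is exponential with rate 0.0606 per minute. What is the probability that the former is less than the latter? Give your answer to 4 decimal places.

0.6994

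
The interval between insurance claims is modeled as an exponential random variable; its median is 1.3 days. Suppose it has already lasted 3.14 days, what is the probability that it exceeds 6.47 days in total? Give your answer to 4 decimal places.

For an exponential, median = ln(2)/λ, so λ = ln 2 / 1.3 = 0.53319 per day.
P(X > s+t | X > s) = e^(−λ(s+t))/e^(−λs) = e^(−λt), independent of s = 3.14.
P(X > 3.33) = e^(−1.7755) ≈ 0.1694.

0.1694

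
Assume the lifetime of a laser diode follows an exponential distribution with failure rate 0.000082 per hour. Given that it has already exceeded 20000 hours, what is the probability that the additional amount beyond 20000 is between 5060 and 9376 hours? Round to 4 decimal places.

Memoryless: the residual past 20000 is again Exp(λ).
P(5060 < residual < 9376) = e^(−λ·5060) − e^(−λ·9376) = 0.66039 − 0.46355 ≈ 0.1968.

0.1968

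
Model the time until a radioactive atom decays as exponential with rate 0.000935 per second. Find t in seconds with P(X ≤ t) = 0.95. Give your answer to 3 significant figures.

Set 1 − e^(−λt) = 0.95, so t = −ln(0.05)/λ = 2.9957/0.000935 ≈ 3203.99 seconds.

3200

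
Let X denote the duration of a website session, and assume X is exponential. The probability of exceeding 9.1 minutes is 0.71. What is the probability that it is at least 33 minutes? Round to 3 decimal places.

e^(−λ·9.1) = 0.71 ⇒ λ = −ln(0.71)/9.1 = 0.0376363.
P(X > 33) = e^(−0.0376363·33) = e^(−1.242) ≈ 0.289.

0.289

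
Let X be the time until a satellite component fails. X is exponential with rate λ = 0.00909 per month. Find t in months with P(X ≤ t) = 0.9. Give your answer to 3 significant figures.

Set 1 − e^(−λt) = 0.9, so t = −ln(0.1)/λ = 2.3026/0.00909 ≈ 253.31 months.

253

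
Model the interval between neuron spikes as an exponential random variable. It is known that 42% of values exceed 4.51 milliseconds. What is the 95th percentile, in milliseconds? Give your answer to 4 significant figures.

15.57

e^(−λ·4.51) = 0.42 ⇒ λ = −ln(0.42)/4.51 = 0.19235.
95th percentile: 1 − e^(−λt) = 0.95, t = −ln(0.05)/λ = 15.5743 milliseconds.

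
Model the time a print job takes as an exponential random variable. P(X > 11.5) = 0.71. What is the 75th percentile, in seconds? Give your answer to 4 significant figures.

46.55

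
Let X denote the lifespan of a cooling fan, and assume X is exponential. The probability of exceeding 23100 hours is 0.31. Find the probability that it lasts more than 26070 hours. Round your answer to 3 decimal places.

e^(−λ·23100) = 0.31 ⇒ λ = −ln(0.31)/23100 = 0.0000507006.
P(X > 26070) = e^(−0.0000507006·26070) = e^(−1.3218) ≈ 0.267.

0.267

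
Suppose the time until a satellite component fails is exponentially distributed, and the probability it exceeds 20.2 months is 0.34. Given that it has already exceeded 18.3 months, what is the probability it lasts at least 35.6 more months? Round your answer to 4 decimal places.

From e^(−λ·20.2) = 0.34, λ = −ln(0.34)/20.2 = 0.0534064.
Memoryless: P(X > 18.3+35.6 | X > 18.3) = P(X > 35.6) = e^(−0.0534064·35.6) ≈ 0.1494.

0.1494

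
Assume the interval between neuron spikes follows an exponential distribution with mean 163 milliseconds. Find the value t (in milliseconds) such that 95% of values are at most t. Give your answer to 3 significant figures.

The rate is λ = 1/163 = 0.00613497 per millisecond.
Set 1 − e^(−λt) = 0.95, so t = −ln(0.05)/λ = 2.9957/0.00613497 ≈ 488.304 milliseconds.

488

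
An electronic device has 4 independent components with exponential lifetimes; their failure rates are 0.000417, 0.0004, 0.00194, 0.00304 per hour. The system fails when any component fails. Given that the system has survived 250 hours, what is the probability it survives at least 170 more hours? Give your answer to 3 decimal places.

0.373

Time to first failure ~ Exp(Σλ) with Σλ = 0.005797.
By memorylessness, P(T > 250+170 | T > 250) = P(T > 170) = e^(−0.005797·170) ≈ 0.373.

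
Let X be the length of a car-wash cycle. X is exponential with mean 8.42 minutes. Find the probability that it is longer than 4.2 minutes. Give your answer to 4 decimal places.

The rate is λ = 1/8.42 = 0.118765 per minute.
P(X > 4.2) = e^(−λ·4.2) = e^(−0.49881) ≈ 0.6073.

0.6073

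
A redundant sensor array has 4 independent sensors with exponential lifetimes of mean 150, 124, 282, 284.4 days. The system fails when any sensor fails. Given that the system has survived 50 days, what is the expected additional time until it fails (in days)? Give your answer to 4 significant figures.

45.89

First-failure rate Σλ = 1/150 + 1/124 + 1/282 + 1/284.4 = 0.0217935.
By memorylessness the expected residual is 1/Σλ = 45.8853 days, regardless of the 50 already elapsed.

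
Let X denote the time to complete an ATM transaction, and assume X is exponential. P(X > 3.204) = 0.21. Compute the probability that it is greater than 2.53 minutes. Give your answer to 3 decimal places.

e^(−λ·3.204) = 0.21 ⇒ λ = −ln(0.21)/3.204 = 0.487094.
P(X > 2.53) = e^(−0.487094·2.53) = e^(−1.2323) ≈ 0.292.

0.292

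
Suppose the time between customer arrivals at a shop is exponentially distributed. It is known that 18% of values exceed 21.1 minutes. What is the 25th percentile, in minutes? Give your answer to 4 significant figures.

e^(−λ·21.1) = 0.18 ⇒ λ = −ln(0.18)/21.1 = 0.0812701.
25th percentile: 1 − e^(−λt) = 0.25, t = −ln(0.75)/λ = 3.53983 minutes.

3.540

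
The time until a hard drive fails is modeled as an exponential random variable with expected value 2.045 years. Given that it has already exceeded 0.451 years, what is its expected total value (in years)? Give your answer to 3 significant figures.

The rate is λ = 1/2.045 = 0.488998 per year.
By memorylessness, E[X | X > 0.451] = 0.451 + 1/λ = 0.451 + 2.045 = 2.496 years.

2.50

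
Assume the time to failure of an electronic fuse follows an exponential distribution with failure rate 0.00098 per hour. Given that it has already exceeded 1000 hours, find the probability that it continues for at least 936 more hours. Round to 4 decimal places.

The exponential is memoryless, so the remaining time is again Exp(λ): the condition X > 1000 is irrelevant.
P(X > 936) = e^(−0.91728) ≈ 0.3996.

0.3996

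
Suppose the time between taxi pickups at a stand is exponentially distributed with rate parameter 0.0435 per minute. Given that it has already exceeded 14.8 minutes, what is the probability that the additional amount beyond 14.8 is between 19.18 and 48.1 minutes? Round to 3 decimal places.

Memoryless: the residual past 14.8 is again Exp(λ).
P(19.18 < residual < 48.1) = e^(−λ·19.18) − e^(−λ·48.1) = 0.43417 − 0.12340 ≈ 0.311.

0.311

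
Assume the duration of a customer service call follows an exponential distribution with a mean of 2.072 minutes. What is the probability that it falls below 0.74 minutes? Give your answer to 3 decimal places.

0.300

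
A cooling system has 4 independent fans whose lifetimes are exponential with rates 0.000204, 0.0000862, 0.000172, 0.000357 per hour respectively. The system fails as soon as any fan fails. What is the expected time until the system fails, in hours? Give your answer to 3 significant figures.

1220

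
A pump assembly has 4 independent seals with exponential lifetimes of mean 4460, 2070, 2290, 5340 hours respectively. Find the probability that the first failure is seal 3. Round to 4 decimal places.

0.3280

Rates: λ_i = 1/mean_i → 0.000224215, 0.000483092, 0.000436681, 0.000187266; Σλ = 0.00133125.
P(seal 3 first) = λ_3/Σλ = 0.000436681/0.00133125 ≈ 0.3280.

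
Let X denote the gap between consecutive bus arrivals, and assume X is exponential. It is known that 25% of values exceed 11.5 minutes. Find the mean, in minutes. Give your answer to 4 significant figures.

8.295

e^(−λ·11.5) = 0.25 ⇒ λ = −ln(0.25)/11.5 = 0.120547.
Mean = 1/λ = 8.2955 minutes.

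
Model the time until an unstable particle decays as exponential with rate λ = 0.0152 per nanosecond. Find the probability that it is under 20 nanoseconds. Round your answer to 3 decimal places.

0.262

P(X ≤ 20) = 1 − e^(−λ·20) = 1 − e^(−0.304) ≈ 0.262.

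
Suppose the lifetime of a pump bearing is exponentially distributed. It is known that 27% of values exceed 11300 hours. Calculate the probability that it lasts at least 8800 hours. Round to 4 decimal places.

0.3607

e^(−λ·11300) = 0.27 ⇒ λ = −ln(0.27)/11300 = 0.00011587.
P(X > 8800) = e^(−0.00011587·8800) = e^(−1.0197) ≈ 0.3607.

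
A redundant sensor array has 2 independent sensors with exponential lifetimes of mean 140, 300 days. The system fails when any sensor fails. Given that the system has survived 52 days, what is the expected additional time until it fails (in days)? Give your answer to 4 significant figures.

95.45

First-failure rate Σλ = 1/140 + 1/300 = 0.0104762.
By memorylessness the expected residual is 1/Σλ = 95.4545 days, regardless of the 52 already elapsed.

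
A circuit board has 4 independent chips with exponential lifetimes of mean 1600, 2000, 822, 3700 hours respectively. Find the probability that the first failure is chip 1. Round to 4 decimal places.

0.2393

Rates: λ_i = 1/mean_i → 0.000625, 0.0005, 0.00121655, 0.00027027; Σλ = 0.00261182.
P(chip 1 first) = λ_1/Σλ = 0.000625/0.00261182 ≈ 0.2393.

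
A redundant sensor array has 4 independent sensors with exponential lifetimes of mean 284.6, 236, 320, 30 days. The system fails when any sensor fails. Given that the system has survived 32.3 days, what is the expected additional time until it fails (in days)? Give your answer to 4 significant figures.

22.62

First-failure rate Σλ = 1/284.6 + 1/236 + 1/320 + 1/30 = 0.0442093.
By memorylessness the expected residual is 1/Σλ = 22.6197 days, regardless of the 32.3 already elapsed.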